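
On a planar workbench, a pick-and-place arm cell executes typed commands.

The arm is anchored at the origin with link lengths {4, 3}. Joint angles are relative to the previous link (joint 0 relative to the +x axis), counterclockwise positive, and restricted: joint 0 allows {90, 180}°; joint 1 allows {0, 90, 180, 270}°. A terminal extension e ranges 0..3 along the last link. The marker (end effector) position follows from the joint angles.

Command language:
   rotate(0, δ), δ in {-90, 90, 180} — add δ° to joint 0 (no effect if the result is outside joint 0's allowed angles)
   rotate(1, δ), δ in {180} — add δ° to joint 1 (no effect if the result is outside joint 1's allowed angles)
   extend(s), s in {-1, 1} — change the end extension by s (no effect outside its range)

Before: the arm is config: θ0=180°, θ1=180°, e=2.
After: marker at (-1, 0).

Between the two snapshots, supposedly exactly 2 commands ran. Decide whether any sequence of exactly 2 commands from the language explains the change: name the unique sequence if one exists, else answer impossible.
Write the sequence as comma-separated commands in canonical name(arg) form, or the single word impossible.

from: config: θ0=180°, θ1=180°, e=2
1. extend(-1) → config: θ0=180°, θ1=180°, e=1
2. extend(-1) → config: θ0=180°, θ1=180°, e=0
no rival 2-sequence matches.

extend(-1), extend(-1)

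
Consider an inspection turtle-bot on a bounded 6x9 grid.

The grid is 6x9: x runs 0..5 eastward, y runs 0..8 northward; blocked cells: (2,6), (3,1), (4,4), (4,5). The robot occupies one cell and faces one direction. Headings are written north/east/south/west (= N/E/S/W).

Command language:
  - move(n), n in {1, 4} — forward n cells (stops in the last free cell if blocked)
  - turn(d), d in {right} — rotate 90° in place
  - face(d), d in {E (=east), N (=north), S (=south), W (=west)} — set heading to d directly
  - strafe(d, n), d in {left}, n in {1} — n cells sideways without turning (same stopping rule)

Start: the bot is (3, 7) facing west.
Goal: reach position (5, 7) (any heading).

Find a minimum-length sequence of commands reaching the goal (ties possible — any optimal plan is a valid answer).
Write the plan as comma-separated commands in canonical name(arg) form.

start: (3, 7) facing west
[1] after face(E): (3, 7) facing east
[2] after move(4): (5, 7) facing east
nothing shorter than 2 reaches the goal.

face(E), move(4)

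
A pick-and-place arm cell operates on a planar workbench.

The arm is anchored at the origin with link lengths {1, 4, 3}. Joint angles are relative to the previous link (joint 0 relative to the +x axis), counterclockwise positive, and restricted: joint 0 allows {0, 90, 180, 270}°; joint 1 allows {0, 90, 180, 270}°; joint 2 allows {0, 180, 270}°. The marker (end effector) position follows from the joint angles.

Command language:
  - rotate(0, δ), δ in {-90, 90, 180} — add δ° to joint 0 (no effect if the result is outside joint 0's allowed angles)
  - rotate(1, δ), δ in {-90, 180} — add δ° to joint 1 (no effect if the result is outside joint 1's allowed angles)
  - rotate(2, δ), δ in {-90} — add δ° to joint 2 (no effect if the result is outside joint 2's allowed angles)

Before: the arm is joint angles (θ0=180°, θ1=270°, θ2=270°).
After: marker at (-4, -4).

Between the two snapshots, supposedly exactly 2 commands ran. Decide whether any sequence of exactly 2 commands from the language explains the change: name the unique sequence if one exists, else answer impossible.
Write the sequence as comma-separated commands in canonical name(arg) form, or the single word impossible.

t0: joint angles (θ0=180°, θ1=270°, θ2=270°)
t=1 rotate(1, -90) ⇒ joint angles (θ0=180°, θ1=180°, θ2=270°)
t=2 rotate(1, -90) ⇒ joint angles (θ0=180°, θ1=90°, θ2=270°)
no rival 2-sequence matches.

rotate(1, -90), rotate(1, -90)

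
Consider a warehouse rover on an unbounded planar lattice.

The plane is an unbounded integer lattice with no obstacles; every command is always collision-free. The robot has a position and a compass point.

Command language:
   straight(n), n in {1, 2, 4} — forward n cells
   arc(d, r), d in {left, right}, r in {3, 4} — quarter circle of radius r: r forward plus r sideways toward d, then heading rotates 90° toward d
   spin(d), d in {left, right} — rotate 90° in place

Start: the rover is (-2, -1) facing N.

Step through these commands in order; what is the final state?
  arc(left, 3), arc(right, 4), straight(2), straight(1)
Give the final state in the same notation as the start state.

begin: (-2, -1) facing N
[1] after arc(left, 3): (-5, 2) facing W
[2] after arc(right, 4): (-9, 6) facing N
[3] after straight(2): (-9, 8) facing N
[4] after straight(1): (-9, 9) facing N

(-9, 9) facing N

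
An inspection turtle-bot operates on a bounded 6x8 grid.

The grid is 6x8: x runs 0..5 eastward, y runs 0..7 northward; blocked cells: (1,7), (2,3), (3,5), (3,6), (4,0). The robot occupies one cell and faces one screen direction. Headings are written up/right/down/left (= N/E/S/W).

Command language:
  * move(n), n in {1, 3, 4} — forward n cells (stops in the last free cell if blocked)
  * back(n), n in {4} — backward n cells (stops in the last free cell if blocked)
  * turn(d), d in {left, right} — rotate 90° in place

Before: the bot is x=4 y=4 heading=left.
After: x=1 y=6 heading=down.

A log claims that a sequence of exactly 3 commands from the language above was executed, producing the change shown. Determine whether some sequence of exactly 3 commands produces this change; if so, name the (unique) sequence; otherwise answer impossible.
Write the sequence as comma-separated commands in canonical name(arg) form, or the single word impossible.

key: cell and facing (now S) both changed — the 3 commands mix motion and turning
t0: x=4 y=4 heading=left
t=1 move(3) ⇒ x=1 y=4 heading=left
t=2 turn(left) ⇒ x=1 y=4 heading=down
t=3 back(4) ⇒ x=1 y=6 heading=down
uniquely the one of 216 3-step routes that fits.

move(3), turn(left), back(4)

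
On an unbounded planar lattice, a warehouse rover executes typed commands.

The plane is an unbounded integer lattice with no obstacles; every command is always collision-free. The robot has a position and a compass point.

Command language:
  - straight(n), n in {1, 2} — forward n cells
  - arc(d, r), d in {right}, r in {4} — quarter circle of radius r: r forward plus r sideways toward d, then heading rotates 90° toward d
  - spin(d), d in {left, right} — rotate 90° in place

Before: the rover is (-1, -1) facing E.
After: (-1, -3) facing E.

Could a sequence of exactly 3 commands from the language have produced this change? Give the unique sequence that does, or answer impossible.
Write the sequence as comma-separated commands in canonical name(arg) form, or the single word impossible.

spin(right), straight(2), spin(left)

key: still facing E at the end — net rotation zero over 3 steps
from: (-1, -1) facing E
1. spin(right) → (-1, -1) facing S
2. straight(2) → (-1, -3) facing S
3. spin(left) → (-1, -3) facing E
no other 3-command option fits: unique.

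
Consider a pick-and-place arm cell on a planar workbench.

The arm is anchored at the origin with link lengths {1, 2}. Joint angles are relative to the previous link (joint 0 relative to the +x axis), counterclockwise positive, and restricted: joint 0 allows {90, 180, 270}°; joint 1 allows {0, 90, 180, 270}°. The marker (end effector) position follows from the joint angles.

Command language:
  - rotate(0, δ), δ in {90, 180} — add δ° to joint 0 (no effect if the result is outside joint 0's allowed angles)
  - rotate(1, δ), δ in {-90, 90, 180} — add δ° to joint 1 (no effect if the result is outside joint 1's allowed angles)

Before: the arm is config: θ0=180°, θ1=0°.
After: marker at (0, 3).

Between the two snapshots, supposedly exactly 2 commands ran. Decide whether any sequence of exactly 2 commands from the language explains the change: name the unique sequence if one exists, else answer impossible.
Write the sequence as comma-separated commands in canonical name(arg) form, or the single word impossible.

key: order matters: swapping rotate(0, 90) and rotate(0, 180) lands elsewhere
begin: config: θ0=180°, θ1=0°
1. rotate(0, 90) → config: θ0=270°, θ1=0°
2. rotate(0, 180) → config: θ0=90°, θ1=0°
all 25 alternatives checked — unique.

rotate(0, 90), rotate(0, 180)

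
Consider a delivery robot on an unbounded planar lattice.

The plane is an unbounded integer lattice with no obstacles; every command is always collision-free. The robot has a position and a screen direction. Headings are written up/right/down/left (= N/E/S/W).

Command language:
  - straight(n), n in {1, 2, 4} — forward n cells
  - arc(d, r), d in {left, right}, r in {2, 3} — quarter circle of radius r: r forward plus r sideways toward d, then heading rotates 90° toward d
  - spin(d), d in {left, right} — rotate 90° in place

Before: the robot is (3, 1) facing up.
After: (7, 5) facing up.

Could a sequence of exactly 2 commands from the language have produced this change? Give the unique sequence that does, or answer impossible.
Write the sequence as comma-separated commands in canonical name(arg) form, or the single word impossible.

key: order matters: swapping arc(right, 2) and arc(left, 2) lands elsewhere
t0: (3, 1) facing up
[1] after arc(right, 2): (5, 3) facing right
[2] after arc(left, 2): (7, 5) facing up
no other 2-command option fits: unique.

arc(right, 2), arc(left, 2)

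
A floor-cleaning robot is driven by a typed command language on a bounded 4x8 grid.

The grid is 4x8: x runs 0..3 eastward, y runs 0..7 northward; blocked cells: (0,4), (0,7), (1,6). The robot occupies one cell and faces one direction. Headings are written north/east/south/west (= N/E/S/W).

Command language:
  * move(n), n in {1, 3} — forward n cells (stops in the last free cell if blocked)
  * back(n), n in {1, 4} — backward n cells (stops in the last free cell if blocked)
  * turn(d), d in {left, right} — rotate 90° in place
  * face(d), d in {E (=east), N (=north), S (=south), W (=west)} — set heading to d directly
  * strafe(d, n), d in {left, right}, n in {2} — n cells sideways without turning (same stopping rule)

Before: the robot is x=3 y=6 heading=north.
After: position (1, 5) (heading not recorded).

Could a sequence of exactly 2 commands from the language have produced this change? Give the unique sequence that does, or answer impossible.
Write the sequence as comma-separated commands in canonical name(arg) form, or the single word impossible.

key: order matters: swapping back(1) and strafe(left, 2) lands elsewhere
t0: x=3 y=6 heading=north
[1] after back(1): x=3 y=5 heading=north
[2] after strafe(left, 2): x=1 y=5 heading=north
uniquely the one of 144 2-step routes that fits.

back(1), strafe(left, 2)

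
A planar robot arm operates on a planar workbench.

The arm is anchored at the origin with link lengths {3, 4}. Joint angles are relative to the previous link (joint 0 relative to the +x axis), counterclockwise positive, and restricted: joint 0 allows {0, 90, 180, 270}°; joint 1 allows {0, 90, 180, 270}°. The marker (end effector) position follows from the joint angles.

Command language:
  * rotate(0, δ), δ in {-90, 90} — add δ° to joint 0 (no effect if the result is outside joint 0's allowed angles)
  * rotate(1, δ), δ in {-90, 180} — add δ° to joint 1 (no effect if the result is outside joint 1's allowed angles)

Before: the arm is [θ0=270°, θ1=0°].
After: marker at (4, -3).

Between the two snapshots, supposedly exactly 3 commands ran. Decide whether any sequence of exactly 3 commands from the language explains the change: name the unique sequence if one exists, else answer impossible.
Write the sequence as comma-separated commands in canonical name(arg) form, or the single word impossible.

t0: [θ0=270°, θ1=0°]
[1] after rotate(1, -90): [θ0=270°, θ1=270°]
[2] after rotate(1, -90): [θ0=270°, θ1=180°]
[3] after rotate(1, -90): [θ0=270°, θ1=90°]
uniquely the one of 64 3-step routes that fits.

rotate(1, -90), rotate(1, -90), rotate(1, -90)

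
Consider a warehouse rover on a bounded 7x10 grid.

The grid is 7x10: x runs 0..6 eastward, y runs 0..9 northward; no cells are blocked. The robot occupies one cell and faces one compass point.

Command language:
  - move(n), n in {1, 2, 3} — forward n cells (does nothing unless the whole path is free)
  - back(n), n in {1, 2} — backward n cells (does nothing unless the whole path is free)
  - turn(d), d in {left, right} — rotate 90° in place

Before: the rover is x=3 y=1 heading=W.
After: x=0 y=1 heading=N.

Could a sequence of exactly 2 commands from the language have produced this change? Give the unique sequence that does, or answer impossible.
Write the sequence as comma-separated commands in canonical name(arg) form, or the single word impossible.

key: cell and facing (now N) both changed — the 2 commands mix motion and turning
from: x=3 y=1 heading=W
[1] after move(3): x=0 y=1 heading=W
[2] after turn(right): x=0 y=1 heading=N
no other 2-command option fits: unique.

move(3), turn(right)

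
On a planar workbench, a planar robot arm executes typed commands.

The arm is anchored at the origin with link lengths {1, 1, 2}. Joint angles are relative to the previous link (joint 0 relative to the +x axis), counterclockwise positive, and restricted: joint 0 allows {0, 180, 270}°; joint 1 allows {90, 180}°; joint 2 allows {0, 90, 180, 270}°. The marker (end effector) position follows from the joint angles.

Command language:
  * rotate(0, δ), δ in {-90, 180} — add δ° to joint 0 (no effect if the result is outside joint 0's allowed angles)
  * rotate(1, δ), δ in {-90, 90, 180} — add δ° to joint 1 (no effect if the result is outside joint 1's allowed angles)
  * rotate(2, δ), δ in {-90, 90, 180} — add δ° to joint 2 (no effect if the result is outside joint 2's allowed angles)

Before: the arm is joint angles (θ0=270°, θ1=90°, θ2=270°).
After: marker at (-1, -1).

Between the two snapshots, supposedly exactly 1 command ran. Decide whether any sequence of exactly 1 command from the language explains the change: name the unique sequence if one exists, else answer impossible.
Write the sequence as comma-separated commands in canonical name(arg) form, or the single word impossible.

rotate(2, -90)

start: joint angles (θ0=270°, θ1=90°, θ2=270°)
[1] after rotate(2, -90): joint angles (θ0=270°, θ1=90°, θ2=180°)
no rival 1-sequence matches.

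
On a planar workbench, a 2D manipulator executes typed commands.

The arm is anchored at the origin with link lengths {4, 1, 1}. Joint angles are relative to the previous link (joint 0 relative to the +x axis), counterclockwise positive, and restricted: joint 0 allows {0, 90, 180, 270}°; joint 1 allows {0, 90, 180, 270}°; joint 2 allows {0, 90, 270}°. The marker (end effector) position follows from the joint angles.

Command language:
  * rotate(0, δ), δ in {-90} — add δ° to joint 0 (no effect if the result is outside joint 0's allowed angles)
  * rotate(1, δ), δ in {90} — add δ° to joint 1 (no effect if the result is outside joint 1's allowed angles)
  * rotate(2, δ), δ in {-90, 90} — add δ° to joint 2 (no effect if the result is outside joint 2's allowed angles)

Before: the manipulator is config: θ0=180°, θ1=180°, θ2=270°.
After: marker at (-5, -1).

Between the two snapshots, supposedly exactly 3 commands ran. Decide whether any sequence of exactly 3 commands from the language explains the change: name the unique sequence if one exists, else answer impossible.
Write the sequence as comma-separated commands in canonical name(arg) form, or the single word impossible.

t0: config: θ0=180°, θ1=180°, θ2=270°
step 1 (rotate(1, 90)): config: θ0=180°, θ1=270°, θ2=270°
step 2 (rotate(1, 90)): config: θ0=180°, θ1=0°, θ2=270°
step 3 (rotate(1, 90)): config: θ0=180°, θ1=90°, θ2=270°
all 64 alternatives checked — unique.

rotate(1, 90), rotate(1, 90), rotate(1, 90)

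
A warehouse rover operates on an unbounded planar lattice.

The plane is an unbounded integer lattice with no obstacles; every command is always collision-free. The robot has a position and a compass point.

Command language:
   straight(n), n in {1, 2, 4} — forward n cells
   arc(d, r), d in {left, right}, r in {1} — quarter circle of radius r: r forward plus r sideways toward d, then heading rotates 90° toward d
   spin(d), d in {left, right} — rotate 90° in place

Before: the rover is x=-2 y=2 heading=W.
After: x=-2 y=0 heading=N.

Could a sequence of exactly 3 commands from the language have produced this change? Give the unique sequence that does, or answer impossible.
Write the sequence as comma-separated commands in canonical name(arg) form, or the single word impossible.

arc(left, 1), arc(left, 1), spin(left)

key: running spin(left) before arc(left, 1) would end elsewhere — order is forced
start: x=-2 y=2 heading=W
t=1 arc(left, 1) ⇒ x=-3 y=1 heading=S
t=2 arc(left, 1) ⇒ x=-2 y=0 heading=E
t=3 spin(left) ⇒ x=-2 y=0 heading=N
uniquely the one of 343 3-step routes that fits.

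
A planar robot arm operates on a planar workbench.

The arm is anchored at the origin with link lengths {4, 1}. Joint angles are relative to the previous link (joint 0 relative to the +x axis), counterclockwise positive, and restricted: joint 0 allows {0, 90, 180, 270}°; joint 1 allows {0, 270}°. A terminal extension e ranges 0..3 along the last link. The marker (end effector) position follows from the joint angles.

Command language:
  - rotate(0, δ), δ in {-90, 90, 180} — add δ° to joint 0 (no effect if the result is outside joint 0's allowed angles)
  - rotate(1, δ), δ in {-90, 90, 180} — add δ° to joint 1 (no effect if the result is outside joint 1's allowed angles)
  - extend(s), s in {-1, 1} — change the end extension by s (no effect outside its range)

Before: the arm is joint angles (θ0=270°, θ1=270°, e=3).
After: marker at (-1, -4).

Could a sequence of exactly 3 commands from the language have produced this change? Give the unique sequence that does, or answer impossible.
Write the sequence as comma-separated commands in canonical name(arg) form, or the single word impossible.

extend(-1), extend(-1), extend(-1)

from: joint angles (θ0=270°, θ1=270°, e=3)
step 1 (extend(-1)): joint angles (θ0=270°, θ1=270°, e=2)
step 2 (extend(-1)): joint angles (θ0=270°, θ1=270°, e=1)
step 3 (extend(-1)): joint angles (θ0=270°, θ1=270°, e=0)
no other 3-command option fits: unique.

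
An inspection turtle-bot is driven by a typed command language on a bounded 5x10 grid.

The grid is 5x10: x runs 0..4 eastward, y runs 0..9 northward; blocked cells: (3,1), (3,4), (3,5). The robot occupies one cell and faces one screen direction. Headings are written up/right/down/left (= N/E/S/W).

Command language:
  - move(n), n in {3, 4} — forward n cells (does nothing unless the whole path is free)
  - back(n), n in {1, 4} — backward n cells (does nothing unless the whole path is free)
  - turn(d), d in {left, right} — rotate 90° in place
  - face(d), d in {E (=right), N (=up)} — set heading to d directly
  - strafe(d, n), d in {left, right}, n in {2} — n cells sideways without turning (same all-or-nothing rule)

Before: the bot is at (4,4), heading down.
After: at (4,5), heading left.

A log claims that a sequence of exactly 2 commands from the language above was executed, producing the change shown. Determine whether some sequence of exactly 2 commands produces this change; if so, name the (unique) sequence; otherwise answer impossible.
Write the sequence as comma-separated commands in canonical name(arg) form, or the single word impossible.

key: running turn(right) before back(1) would end elsewhere — order is forced
from: at (4,4), heading down
step 1 (back(1)): at (4,5), heading down
step 2 (turn(right)): at (4,5), heading left
no other 2-command option fits: unique.

back(1), turn(right)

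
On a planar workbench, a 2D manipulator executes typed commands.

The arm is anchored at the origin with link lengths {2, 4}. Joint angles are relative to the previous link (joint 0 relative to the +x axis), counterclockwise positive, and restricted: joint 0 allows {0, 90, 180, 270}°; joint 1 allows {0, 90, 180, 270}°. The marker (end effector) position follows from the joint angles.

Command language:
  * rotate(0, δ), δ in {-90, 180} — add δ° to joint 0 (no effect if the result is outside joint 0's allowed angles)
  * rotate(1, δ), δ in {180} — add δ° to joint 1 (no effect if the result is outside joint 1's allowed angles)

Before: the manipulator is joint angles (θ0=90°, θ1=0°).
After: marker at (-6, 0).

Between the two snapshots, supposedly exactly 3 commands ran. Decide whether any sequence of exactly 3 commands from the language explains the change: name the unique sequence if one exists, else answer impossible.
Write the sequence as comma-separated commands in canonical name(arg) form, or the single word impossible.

from: joint angles (θ0=90°, θ1=0°)
t=1 rotate(0, -90) ⇒ joint angles (θ0=0°, θ1=0°)
t=2 rotate(0, -90) ⇒ joint angles (θ0=270°, θ1=0°)
t=3 rotate(0, -90) ⇒ joint angles (θ0=180°, θ1=0°)
uniquely the one of 27 3-step routes that fits.

rotate(0, -90), rotate(0, -90), rotate(0, -90)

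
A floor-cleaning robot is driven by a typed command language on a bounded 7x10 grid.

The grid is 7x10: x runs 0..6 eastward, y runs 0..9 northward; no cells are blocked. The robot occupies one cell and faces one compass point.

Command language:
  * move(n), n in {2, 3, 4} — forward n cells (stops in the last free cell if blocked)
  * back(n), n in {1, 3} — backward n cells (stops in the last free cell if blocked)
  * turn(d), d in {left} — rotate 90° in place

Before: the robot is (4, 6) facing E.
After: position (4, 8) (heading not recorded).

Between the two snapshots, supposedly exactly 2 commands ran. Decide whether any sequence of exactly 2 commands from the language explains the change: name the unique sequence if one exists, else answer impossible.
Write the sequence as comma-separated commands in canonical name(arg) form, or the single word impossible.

key: running move(2) before turn(left) would end elsewhere — order is forced
from: (4, 6) facing E
t=1 turn(left) ⇒ (4, 6) facing N
t=2 move(2) ⇒ (4, 8) facing N
all 36 alternatives checked — unique.

turn(left), move(2)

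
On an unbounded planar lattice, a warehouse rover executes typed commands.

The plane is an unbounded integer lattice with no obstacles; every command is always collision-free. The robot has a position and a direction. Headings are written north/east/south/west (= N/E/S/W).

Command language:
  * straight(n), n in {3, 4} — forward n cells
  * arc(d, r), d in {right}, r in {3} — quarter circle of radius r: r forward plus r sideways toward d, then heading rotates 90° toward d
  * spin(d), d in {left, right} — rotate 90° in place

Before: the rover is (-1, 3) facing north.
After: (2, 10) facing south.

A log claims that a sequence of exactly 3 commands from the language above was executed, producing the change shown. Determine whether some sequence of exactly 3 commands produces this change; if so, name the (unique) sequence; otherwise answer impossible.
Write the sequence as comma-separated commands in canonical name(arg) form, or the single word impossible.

straight(4), arc(right, 3), spin(right)

key: cell and facing (now S) both changed — the 3 commands mix motion and turning
begin: (-1, 3) facing north
1. straight(4) → (-1, 7) facing north
2. arc(right, 3) → (2, 10) facing east
3. spin(right) → (2, 10) facing south
no other 3-command option fits: unique.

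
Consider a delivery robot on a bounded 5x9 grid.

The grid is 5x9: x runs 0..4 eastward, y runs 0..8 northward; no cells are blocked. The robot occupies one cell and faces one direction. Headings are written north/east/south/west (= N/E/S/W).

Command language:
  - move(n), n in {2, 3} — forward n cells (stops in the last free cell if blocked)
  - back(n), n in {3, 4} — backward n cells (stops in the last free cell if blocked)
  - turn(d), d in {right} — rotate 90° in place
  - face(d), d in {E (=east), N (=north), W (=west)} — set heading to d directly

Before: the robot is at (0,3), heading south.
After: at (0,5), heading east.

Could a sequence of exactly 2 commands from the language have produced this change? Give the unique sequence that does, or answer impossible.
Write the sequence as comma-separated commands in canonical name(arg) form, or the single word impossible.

impossible

no 2-step route produces this change.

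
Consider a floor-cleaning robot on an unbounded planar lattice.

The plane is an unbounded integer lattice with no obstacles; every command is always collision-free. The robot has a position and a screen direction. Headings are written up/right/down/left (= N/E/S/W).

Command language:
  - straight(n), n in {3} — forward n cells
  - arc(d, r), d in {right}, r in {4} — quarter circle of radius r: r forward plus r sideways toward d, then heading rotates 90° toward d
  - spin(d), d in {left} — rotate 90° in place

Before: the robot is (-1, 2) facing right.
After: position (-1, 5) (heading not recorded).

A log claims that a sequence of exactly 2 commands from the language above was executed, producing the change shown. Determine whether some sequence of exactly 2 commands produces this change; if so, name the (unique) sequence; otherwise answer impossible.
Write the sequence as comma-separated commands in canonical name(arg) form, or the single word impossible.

spin(left), straight(3)

key: order matters: swapping spin(left) and straight(3) lands elsewhere
begin: (-1, 2) facing right
1. spin(left) → (-1, 2) facing up
2. straight(3) → (-1, 5) facing up
all 9 alternatives checked — unique.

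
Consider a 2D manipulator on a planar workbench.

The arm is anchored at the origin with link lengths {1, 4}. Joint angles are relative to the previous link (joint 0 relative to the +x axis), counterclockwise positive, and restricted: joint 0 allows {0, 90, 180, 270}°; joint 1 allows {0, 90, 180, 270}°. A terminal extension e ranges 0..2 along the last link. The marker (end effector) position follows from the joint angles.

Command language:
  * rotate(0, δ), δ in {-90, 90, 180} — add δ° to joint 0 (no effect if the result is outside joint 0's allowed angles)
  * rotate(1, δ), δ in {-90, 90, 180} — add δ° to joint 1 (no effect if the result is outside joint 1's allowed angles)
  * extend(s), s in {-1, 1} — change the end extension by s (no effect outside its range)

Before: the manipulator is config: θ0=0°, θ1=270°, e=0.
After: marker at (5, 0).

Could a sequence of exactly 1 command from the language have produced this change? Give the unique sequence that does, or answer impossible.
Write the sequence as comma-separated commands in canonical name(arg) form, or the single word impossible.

t0: config: θ0=0°, θ1=270°, e=0
1. rotate(1, 90) → config: θ0=0°, θ1=0°, e=0
uniquely the one of 8 1-step routes that fits.

rotate(1, 90)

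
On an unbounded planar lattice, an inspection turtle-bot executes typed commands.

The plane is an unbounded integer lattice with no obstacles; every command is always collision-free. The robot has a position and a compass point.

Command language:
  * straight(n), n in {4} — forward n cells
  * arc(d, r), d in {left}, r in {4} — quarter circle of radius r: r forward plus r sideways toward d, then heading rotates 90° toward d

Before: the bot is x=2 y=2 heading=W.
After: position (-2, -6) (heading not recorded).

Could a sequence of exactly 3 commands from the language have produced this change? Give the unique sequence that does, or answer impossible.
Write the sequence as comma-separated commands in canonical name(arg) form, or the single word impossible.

key: order matters: swapping straight(4) and arc(left, 4) lands elsewhere
start: x=2 y=2 heading=W
1. straight(4) → x=-2 y=2 heading=W
2. arc(left, 4) → x=-6 y=-2 heading=S
3. arc(left, 4) → x=-2 y=-6 heading=E
all 8 alternatives checked — unique.

straight(4), arc(left, 4), arc(left, 4)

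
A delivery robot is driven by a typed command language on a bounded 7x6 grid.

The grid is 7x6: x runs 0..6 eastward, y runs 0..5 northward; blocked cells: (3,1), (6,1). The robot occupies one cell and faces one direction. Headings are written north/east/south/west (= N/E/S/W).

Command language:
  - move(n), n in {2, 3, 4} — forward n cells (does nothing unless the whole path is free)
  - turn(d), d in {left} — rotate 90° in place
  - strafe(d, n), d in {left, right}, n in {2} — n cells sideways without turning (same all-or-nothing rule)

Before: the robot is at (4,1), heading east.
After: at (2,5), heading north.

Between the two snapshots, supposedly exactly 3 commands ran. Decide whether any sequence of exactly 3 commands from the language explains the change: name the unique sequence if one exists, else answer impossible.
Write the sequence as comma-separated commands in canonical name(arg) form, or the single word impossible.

key: running strafe(left, 2) before turn(left) would end elsewhere — order is forced
begin: at (4,1), heading east
[1] after turn(left): at (4,1), heading north
[2] after move(4): at (4,5), heading north
[3] after strafe(left, 2): at (2,5), heading north
uniquely the one of 216 3-step routes that fits.

turn(left), move(4), strafe(left, 2)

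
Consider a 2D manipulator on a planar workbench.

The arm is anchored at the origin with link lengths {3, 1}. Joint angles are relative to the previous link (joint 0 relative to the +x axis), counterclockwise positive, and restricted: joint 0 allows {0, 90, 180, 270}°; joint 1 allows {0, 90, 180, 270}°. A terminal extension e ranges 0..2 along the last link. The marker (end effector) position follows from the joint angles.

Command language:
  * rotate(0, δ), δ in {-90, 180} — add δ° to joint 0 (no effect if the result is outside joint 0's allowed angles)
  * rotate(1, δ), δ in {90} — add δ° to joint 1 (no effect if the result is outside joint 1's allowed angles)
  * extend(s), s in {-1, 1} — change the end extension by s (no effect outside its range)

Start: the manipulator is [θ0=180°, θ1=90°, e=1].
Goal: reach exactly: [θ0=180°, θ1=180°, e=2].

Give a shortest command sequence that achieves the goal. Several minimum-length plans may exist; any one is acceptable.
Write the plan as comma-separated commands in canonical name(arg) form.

rotate(1, 90), extend(1)

t0: [θ0=180°, θ1=90°, e=1]
1. rotate(1, 90) → [θ0=180°, θ1=180°, e=1]
2. extend(1) → [θ0=180°, θ1=180°, e=2]
nothing shorter than 2 reaches the goal.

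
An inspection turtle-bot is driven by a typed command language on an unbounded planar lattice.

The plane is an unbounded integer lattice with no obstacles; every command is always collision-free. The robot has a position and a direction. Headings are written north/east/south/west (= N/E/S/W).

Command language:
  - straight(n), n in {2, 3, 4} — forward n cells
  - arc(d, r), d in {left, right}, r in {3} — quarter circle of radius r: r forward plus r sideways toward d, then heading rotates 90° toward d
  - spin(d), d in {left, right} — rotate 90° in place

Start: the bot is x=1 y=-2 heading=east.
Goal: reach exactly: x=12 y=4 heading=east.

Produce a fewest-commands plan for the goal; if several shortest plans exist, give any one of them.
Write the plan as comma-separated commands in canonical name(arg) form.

start: x=1 y=-2 heading=east
step 1 (arc(left, 3)): x=4 y=1 heading=north
step 2 (arc(right, 3)): x=7 y=4 heading=east
step 3 (straight(3)): x=10 y=4 heading=east
step 4 (straight(2)): x=12 y=4 heading=east
nothing shorter than 4 reaches the goal.

arc(left, 3), arc(right, 3), straight(3), straight(2)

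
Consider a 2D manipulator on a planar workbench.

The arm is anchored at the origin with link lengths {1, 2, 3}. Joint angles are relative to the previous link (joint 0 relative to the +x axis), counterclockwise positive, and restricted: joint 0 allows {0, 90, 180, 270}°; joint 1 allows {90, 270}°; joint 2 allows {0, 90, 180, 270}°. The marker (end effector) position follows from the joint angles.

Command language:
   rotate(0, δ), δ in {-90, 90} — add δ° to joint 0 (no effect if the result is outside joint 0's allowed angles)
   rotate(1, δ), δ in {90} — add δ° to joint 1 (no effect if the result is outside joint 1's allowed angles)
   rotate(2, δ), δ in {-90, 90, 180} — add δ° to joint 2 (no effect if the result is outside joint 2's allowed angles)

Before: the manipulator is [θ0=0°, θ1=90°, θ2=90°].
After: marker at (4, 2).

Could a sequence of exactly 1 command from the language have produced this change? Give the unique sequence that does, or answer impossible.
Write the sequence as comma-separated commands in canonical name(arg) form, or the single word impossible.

rotate(2, 180)

begin: [θ0=0°, θ1=90°, θ2=90°]
t=1 rotate(2, 180) ⇒ [θ0=0°, θ1=90°, θ2=270°]
all 6 alternatives checked — unique.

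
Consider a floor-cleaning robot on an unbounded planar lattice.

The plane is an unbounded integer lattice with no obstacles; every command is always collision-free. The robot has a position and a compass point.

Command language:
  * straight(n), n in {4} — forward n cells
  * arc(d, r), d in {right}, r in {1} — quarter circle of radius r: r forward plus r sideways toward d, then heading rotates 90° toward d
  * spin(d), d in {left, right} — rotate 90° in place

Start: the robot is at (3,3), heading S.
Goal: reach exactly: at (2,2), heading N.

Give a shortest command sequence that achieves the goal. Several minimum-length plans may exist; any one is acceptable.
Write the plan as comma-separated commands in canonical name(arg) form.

arc(right, 1), spin(right)

begin: at (3,3), heading S
[1] after arc(right, 1): at (2,2), heading W
[2] after spin(right): at (2,2), heading N
minimal: 2 command(s), checked below 2.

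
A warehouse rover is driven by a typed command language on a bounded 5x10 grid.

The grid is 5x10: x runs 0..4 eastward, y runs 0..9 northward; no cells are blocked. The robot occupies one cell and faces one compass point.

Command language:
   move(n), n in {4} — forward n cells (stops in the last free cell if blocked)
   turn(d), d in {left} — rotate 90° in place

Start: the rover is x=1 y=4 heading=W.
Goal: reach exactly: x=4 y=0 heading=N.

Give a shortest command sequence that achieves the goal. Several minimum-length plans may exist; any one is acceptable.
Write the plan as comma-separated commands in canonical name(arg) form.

turn(left), move(4), turn(left), move(4), turn(left)

begin: x=1 y=4 heading=W
step 1 (turn(left)): x=1 y=4 heading=S
step 2 (move(4)): x=1 y=0 heading=S
step 3 (turn(left)): x=1 y=0 heading=E
step 4 (move(4)): x=4 y=0 heading=E
step 5 (turn(left)): x=4 y=0 heading=N
shorter routes all fall short; 5 is best.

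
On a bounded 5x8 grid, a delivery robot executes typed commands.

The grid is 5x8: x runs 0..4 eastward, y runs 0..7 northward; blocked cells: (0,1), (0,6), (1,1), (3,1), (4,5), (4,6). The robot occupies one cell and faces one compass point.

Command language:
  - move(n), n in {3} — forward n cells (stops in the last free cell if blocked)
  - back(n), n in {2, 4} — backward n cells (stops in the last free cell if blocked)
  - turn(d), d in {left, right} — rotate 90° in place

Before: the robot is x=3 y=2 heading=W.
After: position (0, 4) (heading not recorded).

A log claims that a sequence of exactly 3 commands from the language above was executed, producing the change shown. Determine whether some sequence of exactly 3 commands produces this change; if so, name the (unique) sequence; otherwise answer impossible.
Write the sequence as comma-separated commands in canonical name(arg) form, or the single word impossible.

key: order matters: swapping move(3) and back(2) lands elsewhere
begin: x=3 y=2 heading=W
1. move(3) → x=0 y=2 heading=W
2. turn(left) → x=0 y=2 heading=S
3. back(2) → x=0 y=4 heading=S
no rival 3-sequence matches.

move(3), turn(left), back(2)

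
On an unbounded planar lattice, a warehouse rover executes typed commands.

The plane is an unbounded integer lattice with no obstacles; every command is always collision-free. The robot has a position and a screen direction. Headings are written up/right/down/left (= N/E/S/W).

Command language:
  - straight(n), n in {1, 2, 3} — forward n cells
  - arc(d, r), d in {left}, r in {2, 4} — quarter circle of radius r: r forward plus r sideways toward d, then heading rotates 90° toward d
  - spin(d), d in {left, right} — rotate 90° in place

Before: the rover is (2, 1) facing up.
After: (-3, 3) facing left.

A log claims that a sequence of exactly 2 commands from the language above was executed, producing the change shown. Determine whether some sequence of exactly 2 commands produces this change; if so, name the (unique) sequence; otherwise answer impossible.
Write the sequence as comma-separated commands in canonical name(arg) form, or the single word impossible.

key: position moved to (-3,3) AND the heading swung to W — translation plus rotation needed
begin: (2, 1) facing up
1. arc(left, 2) → (0, 3) facing left
2. straight(3) → (-3, 3) facing left
all 49 alternatives checked — unique.

arc(left, 2), straight(3)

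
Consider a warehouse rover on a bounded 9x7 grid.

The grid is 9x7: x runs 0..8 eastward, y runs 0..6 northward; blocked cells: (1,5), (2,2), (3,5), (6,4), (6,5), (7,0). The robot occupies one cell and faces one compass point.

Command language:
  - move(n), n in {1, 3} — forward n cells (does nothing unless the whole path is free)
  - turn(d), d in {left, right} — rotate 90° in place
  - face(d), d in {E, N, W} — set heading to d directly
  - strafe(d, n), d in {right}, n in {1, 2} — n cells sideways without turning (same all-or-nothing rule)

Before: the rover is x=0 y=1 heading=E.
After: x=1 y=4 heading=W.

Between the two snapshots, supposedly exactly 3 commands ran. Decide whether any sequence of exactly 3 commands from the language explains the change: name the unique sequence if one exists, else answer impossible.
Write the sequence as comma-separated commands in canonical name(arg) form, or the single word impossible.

checked all 3-command options: none fits.

impossible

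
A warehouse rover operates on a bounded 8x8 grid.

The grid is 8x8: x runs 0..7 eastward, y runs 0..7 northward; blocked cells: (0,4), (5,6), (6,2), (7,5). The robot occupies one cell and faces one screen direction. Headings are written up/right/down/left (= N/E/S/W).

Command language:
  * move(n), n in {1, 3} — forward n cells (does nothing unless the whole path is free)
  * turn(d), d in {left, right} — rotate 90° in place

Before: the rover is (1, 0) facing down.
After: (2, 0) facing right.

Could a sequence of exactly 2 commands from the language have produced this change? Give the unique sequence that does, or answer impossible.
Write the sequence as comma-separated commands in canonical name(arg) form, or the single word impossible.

turn(left), move(1)

key: running move(1) before turn(left) would end elsewhere — order is forced
t0: (1, 0) facing down
1. turn(left) → (1, 0) facing right
2. move(1) → (2, 0) facing right
no other 2-command option fits: unique.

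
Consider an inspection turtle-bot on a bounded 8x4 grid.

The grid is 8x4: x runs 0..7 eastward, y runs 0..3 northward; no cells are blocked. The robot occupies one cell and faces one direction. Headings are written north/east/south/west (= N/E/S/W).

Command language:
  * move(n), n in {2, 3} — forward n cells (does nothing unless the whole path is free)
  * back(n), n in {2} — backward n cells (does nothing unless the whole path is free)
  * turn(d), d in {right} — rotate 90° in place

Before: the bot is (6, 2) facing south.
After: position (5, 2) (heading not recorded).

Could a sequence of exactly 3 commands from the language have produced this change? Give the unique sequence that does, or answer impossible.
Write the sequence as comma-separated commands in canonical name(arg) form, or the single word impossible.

key: running back(2) before turn(right) would end elsewhere — order is forced
t0: (6, 2) facing south
t=1 turn(right) ⇒ (6, 2) facing west
t=2 move(3) ⇒ (3, 2) facing west
t=3 back(2) ⇒ (5, 2) facing west
no rival 3-sequence matches.

turn(right), move(3), back(2)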